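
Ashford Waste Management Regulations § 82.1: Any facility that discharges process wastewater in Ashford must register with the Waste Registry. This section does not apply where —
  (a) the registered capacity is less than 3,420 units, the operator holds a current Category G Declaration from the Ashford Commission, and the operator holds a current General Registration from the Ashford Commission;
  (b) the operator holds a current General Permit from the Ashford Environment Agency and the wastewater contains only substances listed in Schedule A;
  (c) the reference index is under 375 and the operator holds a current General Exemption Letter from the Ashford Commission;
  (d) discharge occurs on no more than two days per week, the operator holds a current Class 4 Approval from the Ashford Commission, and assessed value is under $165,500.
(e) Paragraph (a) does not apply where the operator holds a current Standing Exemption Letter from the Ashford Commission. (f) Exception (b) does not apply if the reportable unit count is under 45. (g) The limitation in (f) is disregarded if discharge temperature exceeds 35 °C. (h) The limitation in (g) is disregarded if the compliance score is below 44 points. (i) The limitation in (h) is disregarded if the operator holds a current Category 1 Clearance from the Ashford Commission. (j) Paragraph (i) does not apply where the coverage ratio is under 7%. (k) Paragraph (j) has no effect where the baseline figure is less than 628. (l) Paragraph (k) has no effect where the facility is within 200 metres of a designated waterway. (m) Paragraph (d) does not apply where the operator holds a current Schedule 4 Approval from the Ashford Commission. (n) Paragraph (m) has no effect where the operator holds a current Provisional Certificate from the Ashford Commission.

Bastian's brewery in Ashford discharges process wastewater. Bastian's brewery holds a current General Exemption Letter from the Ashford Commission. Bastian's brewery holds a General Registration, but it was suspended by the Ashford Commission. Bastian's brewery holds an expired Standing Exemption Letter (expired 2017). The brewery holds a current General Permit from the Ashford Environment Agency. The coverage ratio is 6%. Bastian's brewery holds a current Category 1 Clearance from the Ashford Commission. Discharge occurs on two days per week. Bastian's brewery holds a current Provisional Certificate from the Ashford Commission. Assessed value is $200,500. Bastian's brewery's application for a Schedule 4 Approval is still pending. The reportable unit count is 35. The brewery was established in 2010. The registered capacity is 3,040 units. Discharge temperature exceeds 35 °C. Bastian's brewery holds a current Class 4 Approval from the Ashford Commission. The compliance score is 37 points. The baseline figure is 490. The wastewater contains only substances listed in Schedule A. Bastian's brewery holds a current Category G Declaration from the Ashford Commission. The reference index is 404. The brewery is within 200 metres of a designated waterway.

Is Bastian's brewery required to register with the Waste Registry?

Yes — Bastian's brewery must register with the Waste Registry.

Exception (a) fails — the General Registration is not current.
All of (b)'s requirements are met (a current General Permit is held; the wastewater is Schedule-A-only). However, paragraphs (f)–(l) must be considered: (f) operates against (b): the reportable unit count is 35, under the 45 limit. (g) would limit (f) — discharge temperature exceeds 35 °C — but (h) sets (g) aside: (h) operates against (g): the compliance score is 37 points, below the 44 points limit. (i) would limit (h) — a current Category 1 Clearance is held — but (j) sets (i) aside: (j) operates — the coverage ratio is 6%, under the 7% limit. (k) operates (the baseline figure is 490, less than the 628 limit), but yields to (l): (l) operates against (k): the brewery is within 200 m of a designated waterway. So (b) is unavailable.
Exception (c) fails — the reference index is 404, not under 375.
Exception (d) does not apply: assessed value is $200,500, not under $165,500.
Every exception is unavailable, so the rule governs.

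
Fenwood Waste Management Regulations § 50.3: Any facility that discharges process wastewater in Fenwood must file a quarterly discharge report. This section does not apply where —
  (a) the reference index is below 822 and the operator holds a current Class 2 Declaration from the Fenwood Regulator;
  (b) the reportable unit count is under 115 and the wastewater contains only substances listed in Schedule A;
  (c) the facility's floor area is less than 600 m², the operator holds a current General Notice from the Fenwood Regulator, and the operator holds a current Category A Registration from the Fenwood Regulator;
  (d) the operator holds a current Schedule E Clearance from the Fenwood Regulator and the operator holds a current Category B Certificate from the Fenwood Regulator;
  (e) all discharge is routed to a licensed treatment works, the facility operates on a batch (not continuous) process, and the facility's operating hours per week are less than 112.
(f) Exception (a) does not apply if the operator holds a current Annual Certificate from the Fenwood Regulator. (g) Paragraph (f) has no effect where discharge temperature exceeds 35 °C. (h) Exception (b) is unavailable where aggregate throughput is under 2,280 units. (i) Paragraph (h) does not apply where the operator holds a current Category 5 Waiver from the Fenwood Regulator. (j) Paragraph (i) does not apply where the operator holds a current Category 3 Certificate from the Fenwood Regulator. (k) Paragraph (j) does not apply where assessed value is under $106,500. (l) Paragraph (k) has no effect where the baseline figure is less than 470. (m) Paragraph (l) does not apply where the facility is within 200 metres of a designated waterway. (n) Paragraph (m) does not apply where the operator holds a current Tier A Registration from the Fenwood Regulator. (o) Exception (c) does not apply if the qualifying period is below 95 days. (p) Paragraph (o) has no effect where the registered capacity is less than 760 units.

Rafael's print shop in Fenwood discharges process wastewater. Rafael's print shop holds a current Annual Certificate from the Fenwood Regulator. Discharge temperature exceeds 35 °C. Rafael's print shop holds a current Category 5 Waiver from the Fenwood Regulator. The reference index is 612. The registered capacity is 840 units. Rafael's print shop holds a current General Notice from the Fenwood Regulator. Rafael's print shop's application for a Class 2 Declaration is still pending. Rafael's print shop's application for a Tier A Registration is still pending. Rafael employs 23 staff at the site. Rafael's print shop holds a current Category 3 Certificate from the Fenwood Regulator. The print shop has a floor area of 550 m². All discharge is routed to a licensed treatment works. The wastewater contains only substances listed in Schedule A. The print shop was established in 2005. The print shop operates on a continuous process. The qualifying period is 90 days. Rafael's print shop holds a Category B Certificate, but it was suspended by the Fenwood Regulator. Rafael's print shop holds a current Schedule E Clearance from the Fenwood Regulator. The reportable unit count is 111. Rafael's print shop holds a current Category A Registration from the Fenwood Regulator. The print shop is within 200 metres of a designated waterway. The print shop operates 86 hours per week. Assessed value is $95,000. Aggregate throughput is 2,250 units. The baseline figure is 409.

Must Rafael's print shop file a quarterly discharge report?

Exception (a) requires that the operator holds a current Class 2 Declaration from the Fenwood Regulator; but there is no Class 2 Declaration in force, so (a) is unavailable.
Exception (b)'s conditions are all satisfied: the reportable unit count is 111, under the 115 limit; the wastewater is Schedule-A-only. As to paragraphs (h)–(n): (h) is triggered (aggregate throughput is 2,250 units, under the 2,280 units limit), but is overridden by (i): (i) is engaged — a current Category 5 Waiver is held. (j) operates (a current Category 3 Certificate is held), but yields to (k): (k) operates against (j): assessed value is $95,000, under the $106,500 limit. (l) would limit (k) — the baseline figure is 409, less than the 470 limit — but (m) sets (l) aside: (m) operates against (l): the print shop is within 200 m of a designated waterway. (n), which would lift (m), is not engaged — the Tier A Registration is not current. So (b) applies.
Exception (c) is satisfied on its face — the facility's floor area is 550 m², less than the 600 m² limit; a current General Notice is held; a current Category A Registration is held. But applying paragraphs (o)–(p): (o) operates — the qualifying period is 90 days, below the 95 days limit. (p) is not triggered (the registered capacity is 840 units, not less than 760 units), so (o) stands. Exception (c) does not apply.
Exception (d) requires that the operator holds a current Category B Certificate from the Fenwood Regulator; but no current Category B Certificate is held, so (d) is unavailable.
Exception (e) fails — the facility operates on a continuous process.

No — exception (b) applies; Rafael's print shop is not required to file a quarterly discharge report.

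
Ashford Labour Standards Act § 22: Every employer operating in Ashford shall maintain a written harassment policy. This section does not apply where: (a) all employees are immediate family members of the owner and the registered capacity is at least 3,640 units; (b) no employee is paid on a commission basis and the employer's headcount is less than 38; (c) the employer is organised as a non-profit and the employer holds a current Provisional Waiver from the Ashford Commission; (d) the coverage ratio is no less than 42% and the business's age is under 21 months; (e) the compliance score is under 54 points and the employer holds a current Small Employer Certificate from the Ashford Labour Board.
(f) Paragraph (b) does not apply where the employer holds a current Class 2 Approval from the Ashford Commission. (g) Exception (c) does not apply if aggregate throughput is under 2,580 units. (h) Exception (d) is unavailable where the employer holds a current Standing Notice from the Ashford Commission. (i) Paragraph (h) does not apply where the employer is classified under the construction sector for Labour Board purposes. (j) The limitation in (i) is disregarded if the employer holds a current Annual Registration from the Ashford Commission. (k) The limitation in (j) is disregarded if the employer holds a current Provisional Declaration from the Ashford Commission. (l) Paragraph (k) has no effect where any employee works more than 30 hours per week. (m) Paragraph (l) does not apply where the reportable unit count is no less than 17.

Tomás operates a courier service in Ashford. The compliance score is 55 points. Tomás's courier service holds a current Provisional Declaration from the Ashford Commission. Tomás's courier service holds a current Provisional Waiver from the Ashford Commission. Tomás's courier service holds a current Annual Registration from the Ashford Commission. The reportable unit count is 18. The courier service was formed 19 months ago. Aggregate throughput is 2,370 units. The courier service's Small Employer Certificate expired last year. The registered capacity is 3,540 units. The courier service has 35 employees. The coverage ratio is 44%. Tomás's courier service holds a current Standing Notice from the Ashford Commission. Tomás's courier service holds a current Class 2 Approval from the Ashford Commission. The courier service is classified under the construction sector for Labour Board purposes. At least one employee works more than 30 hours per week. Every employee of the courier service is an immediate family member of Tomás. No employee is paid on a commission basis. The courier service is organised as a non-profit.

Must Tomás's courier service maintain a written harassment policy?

No — exception (d) applies; Tomás's courier service is not required to maintain a written harassment policy.

Exception (a) requires that the registered capacity is at least 3,640 units; but the registered capacity is 3,540 units, short of 3,640 units, so (a) is unavailable.
Exception (b) is satisfied on its face — no employee is paid on commission; the employer's headcount is 35, less than the 38 limit. However, paragraph (f) must be considered: (f) operates against (b): a current Class 2 Approval is held. (b) is therefore removed.
Exception (c)'s conditions are all satisfied: the employer is a non-profit; a current Provisional Waiver is held. Turning to paragraph (g): (g) operates against (c): aggregate throughput is 2,370 units, under the 2,580 units limit. So (c) is unavailable.
Exception (d)'s conditions are all satisfied: the coverage ratio is 44%, meeting the 42% threshold; the business's age is 19 months, under the 21 months limit. Considering the limiting provisions: (h) would limit (d) — a current Standing Notice is held — but (i) sets (h) aside: (i) applies — the courier service is classified under the construction sector. (j) would limit (i) — a current Annual Registration is held — but (k) sets (j) aside: (k) applies — a current Provisional Declaration is held. (l) would limit (k) — at least one employee exceeds 30 hours/week — but (m) sets (l) aside: (m) applies — the reportable unit count is 18, meeting the 17 threshold. Exception (d) stands.
Exception (e) fails — the compliance score is 55 points, not under 54 points.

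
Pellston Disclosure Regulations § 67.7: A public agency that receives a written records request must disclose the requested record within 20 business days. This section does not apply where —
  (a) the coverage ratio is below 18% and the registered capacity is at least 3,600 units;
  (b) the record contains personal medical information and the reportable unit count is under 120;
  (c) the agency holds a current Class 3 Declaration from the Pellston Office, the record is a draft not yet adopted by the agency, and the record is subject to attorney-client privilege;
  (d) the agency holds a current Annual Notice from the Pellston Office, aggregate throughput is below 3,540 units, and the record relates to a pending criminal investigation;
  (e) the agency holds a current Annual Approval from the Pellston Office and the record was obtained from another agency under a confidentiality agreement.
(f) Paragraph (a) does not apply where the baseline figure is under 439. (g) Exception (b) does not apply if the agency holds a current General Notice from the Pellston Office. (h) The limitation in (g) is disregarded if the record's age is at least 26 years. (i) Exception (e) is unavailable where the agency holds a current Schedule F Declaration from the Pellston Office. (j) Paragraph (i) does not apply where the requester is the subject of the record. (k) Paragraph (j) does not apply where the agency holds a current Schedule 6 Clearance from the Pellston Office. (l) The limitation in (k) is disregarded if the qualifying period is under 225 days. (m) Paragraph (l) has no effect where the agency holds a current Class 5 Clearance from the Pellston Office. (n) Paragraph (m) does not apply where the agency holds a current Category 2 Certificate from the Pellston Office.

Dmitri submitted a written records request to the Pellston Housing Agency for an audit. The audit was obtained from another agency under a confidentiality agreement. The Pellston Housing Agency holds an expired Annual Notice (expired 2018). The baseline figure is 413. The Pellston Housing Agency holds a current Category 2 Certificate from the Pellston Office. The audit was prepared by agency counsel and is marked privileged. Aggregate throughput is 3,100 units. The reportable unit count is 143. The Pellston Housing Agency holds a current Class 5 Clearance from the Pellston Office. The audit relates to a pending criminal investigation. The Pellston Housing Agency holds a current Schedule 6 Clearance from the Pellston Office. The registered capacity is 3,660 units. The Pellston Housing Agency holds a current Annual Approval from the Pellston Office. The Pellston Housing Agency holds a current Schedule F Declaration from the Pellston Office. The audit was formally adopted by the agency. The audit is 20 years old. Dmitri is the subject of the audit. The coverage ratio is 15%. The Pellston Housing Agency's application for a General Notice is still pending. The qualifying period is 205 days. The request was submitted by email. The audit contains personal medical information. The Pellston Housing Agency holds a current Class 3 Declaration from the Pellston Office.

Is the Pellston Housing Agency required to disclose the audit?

No — exception (e) applies; the Pellston Housing Agency is not required to disclose the audit.

Exception (a): the coverage ratio is 15%, below the 18% limit; the registered capacity is 3,660 units, meeting the 3,600 units threshold — every condition holds. But applying paragraph (f): (f) operates against (a): the baseline figure is 413, under the 439 limit. Exception (a) does not apply.
Exception (b) does not apply: the reportable unit count is 143, not under 120.
Exception (c) does not apply: the audit has been formally adopted.
Exception (d) requires that the agency holds a current Annual Notice from the Pellston Office; but there is no Annual Notice in force, so (d) is unavailable.
Exception (e): a current Annual Approval is held; the audit was obtained under a confidentiality agreement — every condition holds. As to paragraphs (i)–(n): (i) is triggered (a current Schedule F Declaration is held), but is itself disapplied by (j): (j) operates against (i): Dmitri is the subject of the audit. (k) would limit (j) — a current Schedule 6 Clearance is held — but (l) sets (k) aside: (l) operates against (k): the qualifying period is 205 days, under the 225 days limit. (m) would limit (l) — a current Class 5 Clearance is held — but (n) sets (m) aside: (n) applies — a current Category 2 Certificate is held. Exception (e) stands.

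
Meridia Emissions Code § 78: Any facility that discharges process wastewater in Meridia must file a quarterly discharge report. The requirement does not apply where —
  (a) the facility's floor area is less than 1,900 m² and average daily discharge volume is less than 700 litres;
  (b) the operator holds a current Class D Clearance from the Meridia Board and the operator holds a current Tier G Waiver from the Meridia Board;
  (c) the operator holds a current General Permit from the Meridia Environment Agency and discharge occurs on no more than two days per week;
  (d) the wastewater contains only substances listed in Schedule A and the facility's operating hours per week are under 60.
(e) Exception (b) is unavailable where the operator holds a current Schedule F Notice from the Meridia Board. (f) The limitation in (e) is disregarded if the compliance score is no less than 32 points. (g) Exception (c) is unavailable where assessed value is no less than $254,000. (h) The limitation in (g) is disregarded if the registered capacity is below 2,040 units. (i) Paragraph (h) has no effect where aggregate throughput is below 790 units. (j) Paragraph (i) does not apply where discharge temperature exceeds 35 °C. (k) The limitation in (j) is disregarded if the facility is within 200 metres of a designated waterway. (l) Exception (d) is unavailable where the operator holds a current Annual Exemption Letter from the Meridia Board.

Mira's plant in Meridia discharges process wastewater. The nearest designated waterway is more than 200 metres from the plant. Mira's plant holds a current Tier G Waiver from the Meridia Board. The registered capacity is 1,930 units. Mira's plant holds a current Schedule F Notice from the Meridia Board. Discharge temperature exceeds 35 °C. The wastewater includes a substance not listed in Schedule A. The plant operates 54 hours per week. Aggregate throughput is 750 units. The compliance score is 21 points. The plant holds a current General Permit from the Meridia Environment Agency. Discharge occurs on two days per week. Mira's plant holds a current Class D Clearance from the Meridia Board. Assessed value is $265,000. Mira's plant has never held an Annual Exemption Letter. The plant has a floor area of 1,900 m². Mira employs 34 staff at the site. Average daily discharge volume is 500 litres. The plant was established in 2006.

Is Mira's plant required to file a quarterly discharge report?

Exception (a) requires that the facility's floor area is less than 1,900 m²; but the facility's floor area is 1,900 m², not less than 1,900 m², so (a) is unavailable.
Exception (b) is satisfied on its face — a current Class D Clearance is held; a current Tier G Waiver is held. But applying paragraphs (e)–(f): (e) operates against (b): a current Schedule F Notice is held. (f), which would lift (e), is not triggered — the compliance score is 21 points, short of 32 points. So (b) is unavailable.
Exception (c) is satisfied on its face — a current General Permit is held; discharge occurs on no more than two days per week. As to paragraphs (g)–(k): (g) would limit (c) — assessed value is $265,000, meeting the $254,000 threshold — but (h) sets (g) aside: (h) operates against (g): the registered capacity is 1,930 units, below the 2,040 units limit. (i) operates (aggregate throughput is 750 units, below the 790 units limit), but is itself disapplied by (j): (j) operates — discharge temperature exceeds 35 °C. (k), which would lift (j), is not triggered — the plant is more than 200 m from any designated waterway. (c) remains available.
Exception (d) does not apply: the wastewater includes a non-Schedule-A substance.

No — exception (c) applies; Mira's plant is not required to file a quarterly discharge report.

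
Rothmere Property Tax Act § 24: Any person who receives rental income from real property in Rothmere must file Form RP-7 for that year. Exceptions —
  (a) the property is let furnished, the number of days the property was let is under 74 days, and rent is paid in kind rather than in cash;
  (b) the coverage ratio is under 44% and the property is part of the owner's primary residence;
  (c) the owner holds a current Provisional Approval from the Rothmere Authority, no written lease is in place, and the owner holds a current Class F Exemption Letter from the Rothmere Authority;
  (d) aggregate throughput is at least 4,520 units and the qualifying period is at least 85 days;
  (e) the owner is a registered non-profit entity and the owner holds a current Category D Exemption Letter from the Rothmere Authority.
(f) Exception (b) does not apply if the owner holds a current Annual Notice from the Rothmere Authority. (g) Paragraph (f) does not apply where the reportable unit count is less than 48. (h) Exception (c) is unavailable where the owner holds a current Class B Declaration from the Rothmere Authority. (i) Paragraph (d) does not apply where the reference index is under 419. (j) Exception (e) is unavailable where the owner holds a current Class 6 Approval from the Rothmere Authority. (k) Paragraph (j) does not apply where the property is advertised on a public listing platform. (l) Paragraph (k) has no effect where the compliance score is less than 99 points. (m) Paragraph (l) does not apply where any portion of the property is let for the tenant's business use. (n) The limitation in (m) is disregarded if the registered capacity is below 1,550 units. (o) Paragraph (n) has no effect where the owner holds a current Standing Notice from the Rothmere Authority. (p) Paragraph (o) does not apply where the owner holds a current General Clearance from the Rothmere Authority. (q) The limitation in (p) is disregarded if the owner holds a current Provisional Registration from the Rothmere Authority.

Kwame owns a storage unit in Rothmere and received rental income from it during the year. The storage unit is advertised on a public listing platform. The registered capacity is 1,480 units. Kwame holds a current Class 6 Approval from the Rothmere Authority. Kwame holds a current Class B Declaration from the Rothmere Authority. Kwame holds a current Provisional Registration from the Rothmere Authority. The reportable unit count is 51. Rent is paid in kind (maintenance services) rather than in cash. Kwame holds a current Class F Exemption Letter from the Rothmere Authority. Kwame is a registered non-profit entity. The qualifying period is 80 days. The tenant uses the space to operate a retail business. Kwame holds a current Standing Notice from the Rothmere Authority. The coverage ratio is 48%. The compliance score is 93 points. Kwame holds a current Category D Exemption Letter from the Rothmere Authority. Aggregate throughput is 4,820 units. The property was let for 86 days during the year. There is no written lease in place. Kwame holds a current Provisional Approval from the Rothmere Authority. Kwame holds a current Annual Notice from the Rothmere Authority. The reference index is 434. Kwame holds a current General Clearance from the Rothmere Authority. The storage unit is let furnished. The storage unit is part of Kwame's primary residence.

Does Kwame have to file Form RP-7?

No — exception (e) applies; Kwame is not required to file Form RP-7.

Exception (a) requires that the number of days the property was let is under 74 days; but the number of days the property was let is 86 days, not under 74 days, so (a) is unavailable.
Exception (b) fails — the coverage ratio is 48%, not under 44%.
Exception (c) is satisfied on its face — a current Provisional Approval is held; there is no written lease; a current Class F Exemption Letter is held. But: (h) operates against (c): a current Class B Declaration is held. (c) is therefore removed.
Exception (d) fails — the qualifying period is 80 days, short of 85 days.
Exception (e)'s conditions are all satisfied: Kwame is a registered non-profit; a current Category D Exemption Letter is held. As to paragraphs (j)–(q): (j) would limit (e) — a current Class 6 Approval is held — but (k) sets (j) aside: (k) operates — the property is publicly advertised. (l) would limit (k) — the compliance score is 93 points, less than the 99 points limit — but (m) sets (l) aside: (m) operates against (l): the space is let for business use. (n) is triggered (the registered capacity is 1,480 units, below the 1,550 units limit), but yields to (o): (o) is triggered — a current Standing Notice is held. (p) applies (a current General Clearance is held), but is set aside by (q): (q) applies — a current Provisional Registration is held. Exception (e) stands.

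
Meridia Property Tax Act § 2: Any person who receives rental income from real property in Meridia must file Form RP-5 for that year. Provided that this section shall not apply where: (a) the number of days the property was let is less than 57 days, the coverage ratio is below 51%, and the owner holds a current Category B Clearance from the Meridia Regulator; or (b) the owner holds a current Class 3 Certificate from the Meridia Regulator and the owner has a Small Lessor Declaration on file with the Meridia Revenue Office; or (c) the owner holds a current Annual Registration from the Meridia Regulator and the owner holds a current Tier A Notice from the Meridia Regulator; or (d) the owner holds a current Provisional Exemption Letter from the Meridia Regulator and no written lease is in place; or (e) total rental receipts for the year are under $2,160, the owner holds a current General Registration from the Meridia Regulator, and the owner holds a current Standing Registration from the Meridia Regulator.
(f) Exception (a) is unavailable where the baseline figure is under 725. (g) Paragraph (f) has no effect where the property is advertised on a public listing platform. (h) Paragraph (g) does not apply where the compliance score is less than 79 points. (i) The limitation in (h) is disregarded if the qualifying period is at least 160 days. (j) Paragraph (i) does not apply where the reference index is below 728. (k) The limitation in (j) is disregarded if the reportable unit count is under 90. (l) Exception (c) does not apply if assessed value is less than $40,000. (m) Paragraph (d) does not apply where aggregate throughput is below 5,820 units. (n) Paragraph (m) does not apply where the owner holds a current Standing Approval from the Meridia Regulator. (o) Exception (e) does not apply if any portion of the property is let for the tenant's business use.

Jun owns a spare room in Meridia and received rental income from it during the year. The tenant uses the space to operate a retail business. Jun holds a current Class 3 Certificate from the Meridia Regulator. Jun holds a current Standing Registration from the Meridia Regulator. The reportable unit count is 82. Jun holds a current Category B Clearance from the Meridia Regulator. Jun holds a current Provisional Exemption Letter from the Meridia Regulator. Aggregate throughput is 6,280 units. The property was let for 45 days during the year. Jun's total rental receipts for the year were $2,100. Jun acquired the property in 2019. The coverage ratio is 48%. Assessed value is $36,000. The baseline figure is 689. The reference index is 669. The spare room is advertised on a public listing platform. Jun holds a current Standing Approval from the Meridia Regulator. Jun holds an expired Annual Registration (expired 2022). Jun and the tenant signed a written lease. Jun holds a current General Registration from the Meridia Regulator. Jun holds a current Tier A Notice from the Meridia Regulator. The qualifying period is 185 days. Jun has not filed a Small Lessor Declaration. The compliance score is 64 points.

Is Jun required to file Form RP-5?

No — exception (a) applies; Jun is not required to file Form RP-5.

Exception (a)'s conditions are all satisfied: the number of days the property was let is 45 days, less than the 57 days limit; the coverage ratio is 48%, below the 51% limit; a current Category B Clearance is held. Under paragraphs (f)–(k): (f) would limit (a) — the baseline figure is 689, under the 725 limit — but (g) sets (f) aside: (g) operates against (f): the property is publicly advertised. (h) is triggered (the compliance score is 64 points, less than the 79 points limit), but is displaced by (i): (i) operates against (h): the qualifying period is 185 days, meeting the 160 days threshold. (j) is engaged (the reference index is 669, below the 728 limit), but is displaced by (k): (k) operates against (j): the reportable unit count is 82, under the 90 limit. Exception (a) stands.
Exception (b) requires that the owner has a Small Lessor Declaration on file with the Meridia Revenue Office; but no Small Lessor Declaration is on file, so (b) is unavailable.
Exception (c) does not apply: the Annual Registration is not current.
Exception (d) does not apply: a written lease is in place.
Exception (e): total rental receipts for the year are $2,100, under the $2,160 limit; a current General Registration is held; a current Standing Registration is held — every condition holds. However, paragraph (o) must be considered: (o) operates against (e): the space is let for business use. So (e) is unavailable.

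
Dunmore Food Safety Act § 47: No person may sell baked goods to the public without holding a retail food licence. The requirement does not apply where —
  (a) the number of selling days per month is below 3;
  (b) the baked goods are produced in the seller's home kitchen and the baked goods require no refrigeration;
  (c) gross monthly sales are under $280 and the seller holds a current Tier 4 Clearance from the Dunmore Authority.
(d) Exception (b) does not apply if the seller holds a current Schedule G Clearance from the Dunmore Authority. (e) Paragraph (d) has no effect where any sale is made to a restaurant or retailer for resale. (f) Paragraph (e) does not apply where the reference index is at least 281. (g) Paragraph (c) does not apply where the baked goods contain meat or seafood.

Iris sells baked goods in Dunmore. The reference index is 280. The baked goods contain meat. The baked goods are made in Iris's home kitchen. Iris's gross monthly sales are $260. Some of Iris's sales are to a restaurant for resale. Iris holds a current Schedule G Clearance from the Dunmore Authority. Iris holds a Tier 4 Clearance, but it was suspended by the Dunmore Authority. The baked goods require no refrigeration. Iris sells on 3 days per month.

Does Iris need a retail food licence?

Exception (a) fails — the number of selling days per month is 3, not below 3.
Exception (b) is satisfied on its face — the baked goods are home-kitchen produced; the baked goods are shelf-stable. Considering the limiting provisions: (d) applies (a current Schedule G Clearance is held), but is displaced by (e): (e) operates against (d): some sales are to a restaurant for resale. (f) does not operate here (the reference index is 280, short of 281), so (e) stands. (b) remains available.
Exception (c) does not apply: the Tier 4 Clearance is not current.

No — exception (b) applies; Iris is not required to hold a retail food licence.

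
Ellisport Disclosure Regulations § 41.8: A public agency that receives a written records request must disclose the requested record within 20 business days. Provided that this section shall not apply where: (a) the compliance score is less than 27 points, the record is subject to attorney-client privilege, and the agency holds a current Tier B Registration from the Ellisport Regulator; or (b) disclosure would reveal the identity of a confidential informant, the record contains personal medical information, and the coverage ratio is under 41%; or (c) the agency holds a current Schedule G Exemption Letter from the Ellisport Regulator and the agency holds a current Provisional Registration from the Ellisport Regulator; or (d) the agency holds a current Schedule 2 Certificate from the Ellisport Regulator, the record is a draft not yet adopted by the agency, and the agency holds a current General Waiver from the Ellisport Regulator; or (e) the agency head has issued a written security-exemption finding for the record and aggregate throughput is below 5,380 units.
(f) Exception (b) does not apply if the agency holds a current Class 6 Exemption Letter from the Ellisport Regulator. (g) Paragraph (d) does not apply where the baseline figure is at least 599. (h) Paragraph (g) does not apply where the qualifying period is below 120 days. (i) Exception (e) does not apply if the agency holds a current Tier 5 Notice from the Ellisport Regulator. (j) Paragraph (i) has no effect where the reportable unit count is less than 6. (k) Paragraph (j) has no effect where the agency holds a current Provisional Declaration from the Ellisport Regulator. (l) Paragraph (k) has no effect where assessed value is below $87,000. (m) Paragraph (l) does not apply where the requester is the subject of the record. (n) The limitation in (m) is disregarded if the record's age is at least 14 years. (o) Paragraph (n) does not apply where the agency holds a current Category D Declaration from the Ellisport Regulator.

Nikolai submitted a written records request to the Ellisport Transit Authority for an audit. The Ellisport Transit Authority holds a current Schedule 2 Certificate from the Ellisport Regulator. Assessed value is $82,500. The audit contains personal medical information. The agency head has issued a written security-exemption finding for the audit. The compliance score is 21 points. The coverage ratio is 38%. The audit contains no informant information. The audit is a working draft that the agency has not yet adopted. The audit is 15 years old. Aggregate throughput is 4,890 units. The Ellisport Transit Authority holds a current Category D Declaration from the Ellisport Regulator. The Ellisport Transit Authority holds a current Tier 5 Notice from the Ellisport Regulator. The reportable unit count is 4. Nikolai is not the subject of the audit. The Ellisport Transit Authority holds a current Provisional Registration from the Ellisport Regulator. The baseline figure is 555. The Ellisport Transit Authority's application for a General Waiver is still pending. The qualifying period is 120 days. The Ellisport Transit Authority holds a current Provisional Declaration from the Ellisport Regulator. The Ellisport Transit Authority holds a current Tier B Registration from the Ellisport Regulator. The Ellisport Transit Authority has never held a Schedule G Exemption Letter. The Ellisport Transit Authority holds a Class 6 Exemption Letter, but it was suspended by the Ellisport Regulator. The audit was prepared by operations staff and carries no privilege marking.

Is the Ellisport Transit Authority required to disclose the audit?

Exception (a) fails — the audit carries no privilege marking.
Exception (b) requires that disclosure would reveal the identity of a confidential informant; but the audit contains no informant information, so (b) is unavailable.
Exception (c) fails — the Schedule G Exemption Letter is not current.
Exception (d) fails — the General Waiver is not current.
Exception (e) is satisfied on its face — a written security-exemption finding has been issued; aggregate throughput is 4,890 units, below the 5,380 units limit. As to paragraphs (i)–(o): (i) is triggered (a current Tier 5 Notice is held), but is set aside by (j): (j) operates against (i): the reportable unit count is 4, less than the 6 limit. (k) is engaged (a current Provisional Declaration is held), but is displaced by (l): (l) operates against (k): assessed value is $82,500, below the $87,000 limit. (m) does not operate here (Nikolai is not the subject of the audit), so (l) stands. Exception (e) stands.

No — exception (e) applies; the Ellisport Transit Authority is not required to disclose the audit.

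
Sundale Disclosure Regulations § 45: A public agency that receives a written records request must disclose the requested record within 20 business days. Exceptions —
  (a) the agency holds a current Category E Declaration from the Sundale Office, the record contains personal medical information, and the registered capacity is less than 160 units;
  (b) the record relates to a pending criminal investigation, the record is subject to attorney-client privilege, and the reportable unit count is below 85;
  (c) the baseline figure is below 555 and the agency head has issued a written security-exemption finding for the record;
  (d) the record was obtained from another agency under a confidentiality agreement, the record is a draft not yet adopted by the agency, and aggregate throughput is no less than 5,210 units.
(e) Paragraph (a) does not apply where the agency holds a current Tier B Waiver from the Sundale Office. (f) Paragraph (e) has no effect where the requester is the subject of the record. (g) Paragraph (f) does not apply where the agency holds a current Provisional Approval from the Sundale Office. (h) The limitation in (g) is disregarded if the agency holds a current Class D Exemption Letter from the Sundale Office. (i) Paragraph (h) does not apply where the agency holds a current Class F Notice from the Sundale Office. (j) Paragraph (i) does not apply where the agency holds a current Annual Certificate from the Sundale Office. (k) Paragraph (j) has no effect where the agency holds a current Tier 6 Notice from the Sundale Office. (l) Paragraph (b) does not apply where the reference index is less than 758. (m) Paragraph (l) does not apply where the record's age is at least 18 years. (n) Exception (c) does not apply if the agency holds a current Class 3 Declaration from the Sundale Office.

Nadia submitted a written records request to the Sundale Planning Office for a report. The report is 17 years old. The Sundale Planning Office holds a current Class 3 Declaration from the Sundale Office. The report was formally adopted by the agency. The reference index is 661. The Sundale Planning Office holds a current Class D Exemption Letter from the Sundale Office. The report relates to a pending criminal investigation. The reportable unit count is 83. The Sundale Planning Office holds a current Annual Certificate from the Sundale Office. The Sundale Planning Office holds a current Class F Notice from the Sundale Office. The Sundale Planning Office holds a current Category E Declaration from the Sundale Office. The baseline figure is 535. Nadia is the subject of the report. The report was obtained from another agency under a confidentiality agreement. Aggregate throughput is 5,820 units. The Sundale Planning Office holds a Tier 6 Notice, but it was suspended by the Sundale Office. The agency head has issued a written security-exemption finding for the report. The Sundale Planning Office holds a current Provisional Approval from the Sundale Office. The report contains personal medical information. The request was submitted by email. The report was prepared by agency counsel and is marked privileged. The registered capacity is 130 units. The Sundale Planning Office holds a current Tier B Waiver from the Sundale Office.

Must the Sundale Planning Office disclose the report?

No — exception (a) applies; the Sundale Planning Office is not required to disclose the report.

Exception (a) is satisfied on its face — a current Category E Declaration is held; the report contains personal medical information; the registered capacity is 130 units, less than the 160 units limit. Applying paragraphs (e)–(k): (e) would limit (a) — a current Tier B Waiver is held — but (f) sets (e) aside: (f) operates against (e): Nadia is the subject of the report. (g) is triggered (a current Provisional Approval is held), but is set aside by (h): (h) operates — a current Class D Exemption Letter is held. (i) would limit (h) — a current Class F Notice is held — but (j) sets (i) aside: (j) operates against (i): a current Annual Certificate is held. (k) is inapplicable (no current Tier 6 Notice is held), so (j) stands. So (a) applies.
Exception (b): the report relates to a pending investigation; the report is privileged; the reportable unit count is 83, below the 85 limit — every condition holds. However, paragraphs (l)–(m) must be considered: (l) operates against (b): the reference index is 661, less than the 758 limit. (m), which would lift (l), is not engaged — the record's age is 17 years, short of 18 years. (b) is therefore removed.
Exception (c) is satisfied on its face — the baseline figure is 535, below the 555 limit; a written security-exemption finding has been issued. Turning to paragraph (n): (n) operates — a current Class 3 Declaration is held. (c) is therefore removed.
Exception (d) does not apply: the report has been formally adopted.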